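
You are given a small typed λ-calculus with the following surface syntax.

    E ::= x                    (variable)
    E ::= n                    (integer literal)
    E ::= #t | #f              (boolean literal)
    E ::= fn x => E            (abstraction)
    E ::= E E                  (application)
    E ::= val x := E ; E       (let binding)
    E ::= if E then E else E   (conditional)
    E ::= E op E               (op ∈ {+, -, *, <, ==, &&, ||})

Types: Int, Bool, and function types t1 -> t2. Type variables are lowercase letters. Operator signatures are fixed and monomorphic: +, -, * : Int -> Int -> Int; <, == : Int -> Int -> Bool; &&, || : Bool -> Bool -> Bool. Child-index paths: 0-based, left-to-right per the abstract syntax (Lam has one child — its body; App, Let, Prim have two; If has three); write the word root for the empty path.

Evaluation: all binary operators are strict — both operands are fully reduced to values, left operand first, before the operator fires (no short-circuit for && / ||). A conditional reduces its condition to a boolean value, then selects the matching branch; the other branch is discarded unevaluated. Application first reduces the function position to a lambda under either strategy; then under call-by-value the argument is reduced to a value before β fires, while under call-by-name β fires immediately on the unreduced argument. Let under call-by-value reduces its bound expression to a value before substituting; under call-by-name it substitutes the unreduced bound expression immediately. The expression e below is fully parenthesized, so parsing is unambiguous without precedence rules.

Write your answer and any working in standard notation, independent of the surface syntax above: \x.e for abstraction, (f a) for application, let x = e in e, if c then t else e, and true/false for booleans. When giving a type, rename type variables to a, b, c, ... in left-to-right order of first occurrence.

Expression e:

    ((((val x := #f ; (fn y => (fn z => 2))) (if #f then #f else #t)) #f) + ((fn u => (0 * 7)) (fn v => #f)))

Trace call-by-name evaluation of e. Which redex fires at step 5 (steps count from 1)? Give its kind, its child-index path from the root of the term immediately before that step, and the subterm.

Derivation:
step 0: ((((let x = false in (\y.(\z.2))) (if false then false else true)) false) + ((\u.(0 * 7)) (\v.false)))
step 1: [let@0.0.0] ((((\y.(\z.2)) (if false then false else true)) false) + ((\u.(0 * 7)) (\v.false)))
step 2: [beta@0.0] (((\z.2) false) + ((\u.(0 * 7)) (\v.false)))
step 3: [beta@0] (2 + ((\u.(0 * 7)) (\v.false)))
step 4: [beta@1] (2 + (0 * 7))
step 5: [delta@1] (2 + 0)

Answer: delta at 1 : (0 * 7)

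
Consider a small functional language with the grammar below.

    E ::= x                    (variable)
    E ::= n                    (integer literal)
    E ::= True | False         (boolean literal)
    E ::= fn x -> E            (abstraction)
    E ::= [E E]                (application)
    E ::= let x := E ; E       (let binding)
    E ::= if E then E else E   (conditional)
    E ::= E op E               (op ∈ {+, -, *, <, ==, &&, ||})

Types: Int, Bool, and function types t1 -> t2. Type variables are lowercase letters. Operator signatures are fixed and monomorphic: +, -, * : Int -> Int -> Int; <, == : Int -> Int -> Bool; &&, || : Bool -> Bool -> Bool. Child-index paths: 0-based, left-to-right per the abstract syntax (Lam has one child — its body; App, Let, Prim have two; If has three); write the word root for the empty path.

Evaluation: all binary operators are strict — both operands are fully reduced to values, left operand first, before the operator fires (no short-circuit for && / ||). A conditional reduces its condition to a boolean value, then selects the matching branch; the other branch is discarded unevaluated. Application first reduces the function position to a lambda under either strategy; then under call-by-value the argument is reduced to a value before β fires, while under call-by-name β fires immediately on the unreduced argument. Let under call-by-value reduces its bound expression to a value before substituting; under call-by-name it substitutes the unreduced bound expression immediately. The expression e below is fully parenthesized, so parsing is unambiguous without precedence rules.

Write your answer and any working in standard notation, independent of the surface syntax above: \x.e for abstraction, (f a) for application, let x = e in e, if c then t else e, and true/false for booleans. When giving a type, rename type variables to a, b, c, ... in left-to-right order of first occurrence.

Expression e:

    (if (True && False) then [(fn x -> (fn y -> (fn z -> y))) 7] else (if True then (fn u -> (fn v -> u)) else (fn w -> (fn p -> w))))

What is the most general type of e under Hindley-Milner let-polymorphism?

Answer: a -> b -> a

Working:
  unify Bool ~ Bool
  unify Bool ~ Bool
  unify Bool ~ Bool
y : b
\z._ : c -> b
\y._ : b -> c -> b
\x._ : a -> b -> c -> b
  unify a -> b -> c -> b ~ Int -> d
  unify a ~ Int
  unify b -> c -> b ~ d
_ _ : b -> c -> b
  unify Bool ~ Bool
u : e
\v._ : f -> e
\u._ : e -> f -> e
w : g
\p._ : h -> g
\w._ : g -> h -> g
  unify e -> f -> e ~ g -> h -> g
  unify e ~ g
  unify f -> g ~ h -> g
  unify f ~ h
  unify g ~ g
  unify b -> c -> b ~ g -> h -> g
  unify b ~ g
  unify c -> g ~ h -> g
  unify c ~ h
  unify g ~ g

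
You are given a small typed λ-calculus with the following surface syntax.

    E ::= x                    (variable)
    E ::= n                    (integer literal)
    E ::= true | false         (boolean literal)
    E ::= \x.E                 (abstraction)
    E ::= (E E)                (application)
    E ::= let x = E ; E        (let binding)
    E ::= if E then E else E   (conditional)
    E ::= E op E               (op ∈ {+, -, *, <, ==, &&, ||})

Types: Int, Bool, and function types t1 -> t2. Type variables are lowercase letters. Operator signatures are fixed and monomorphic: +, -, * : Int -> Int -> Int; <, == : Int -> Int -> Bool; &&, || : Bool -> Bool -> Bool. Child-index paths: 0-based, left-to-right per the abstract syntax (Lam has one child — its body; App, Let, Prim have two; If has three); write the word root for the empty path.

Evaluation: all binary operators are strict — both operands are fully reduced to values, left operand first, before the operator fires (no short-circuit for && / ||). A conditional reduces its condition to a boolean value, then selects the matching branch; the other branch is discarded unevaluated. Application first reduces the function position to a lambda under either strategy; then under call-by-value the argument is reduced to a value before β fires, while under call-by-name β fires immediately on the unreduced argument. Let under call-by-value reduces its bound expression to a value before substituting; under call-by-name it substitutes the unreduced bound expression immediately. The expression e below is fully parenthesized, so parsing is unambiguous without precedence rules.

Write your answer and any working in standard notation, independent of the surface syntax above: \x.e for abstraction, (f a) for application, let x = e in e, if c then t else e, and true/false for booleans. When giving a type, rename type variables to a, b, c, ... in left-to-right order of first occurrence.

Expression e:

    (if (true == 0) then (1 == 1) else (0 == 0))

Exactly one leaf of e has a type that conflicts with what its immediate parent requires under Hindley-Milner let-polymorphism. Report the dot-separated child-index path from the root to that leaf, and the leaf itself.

Answer: 0.0 : true

Working:
  unify Bool ~ Int
  FAIL: mismatch Bool ~ Int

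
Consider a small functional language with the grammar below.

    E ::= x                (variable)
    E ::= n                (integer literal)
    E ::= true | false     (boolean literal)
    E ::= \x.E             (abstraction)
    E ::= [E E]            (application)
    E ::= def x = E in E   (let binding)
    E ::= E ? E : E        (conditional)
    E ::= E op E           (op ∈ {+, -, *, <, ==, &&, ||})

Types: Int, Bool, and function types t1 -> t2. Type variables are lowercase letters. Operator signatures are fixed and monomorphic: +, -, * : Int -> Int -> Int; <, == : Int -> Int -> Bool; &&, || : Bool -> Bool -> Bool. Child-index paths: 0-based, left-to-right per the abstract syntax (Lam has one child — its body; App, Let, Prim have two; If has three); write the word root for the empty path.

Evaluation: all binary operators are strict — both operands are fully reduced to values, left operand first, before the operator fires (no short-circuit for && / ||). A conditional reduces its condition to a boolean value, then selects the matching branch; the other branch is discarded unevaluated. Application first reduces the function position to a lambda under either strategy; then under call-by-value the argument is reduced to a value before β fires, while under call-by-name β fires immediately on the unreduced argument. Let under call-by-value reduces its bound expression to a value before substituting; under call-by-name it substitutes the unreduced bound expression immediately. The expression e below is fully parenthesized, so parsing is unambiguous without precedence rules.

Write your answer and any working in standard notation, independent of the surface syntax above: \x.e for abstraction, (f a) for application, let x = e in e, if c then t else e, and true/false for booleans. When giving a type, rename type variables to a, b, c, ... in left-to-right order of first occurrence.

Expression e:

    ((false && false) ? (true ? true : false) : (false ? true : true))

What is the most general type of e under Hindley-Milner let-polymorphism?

Trace:
  unify Bool ~ Bool
  unify Bool ~ Bool
  unify Bool ~ Bool
  unify Bool ~ Bool
  unify Bool ~ Bool
  unify Bool ~ Bool
  unify Bool ~ Bool
  unify Bool ~ Bool

Answer: Bool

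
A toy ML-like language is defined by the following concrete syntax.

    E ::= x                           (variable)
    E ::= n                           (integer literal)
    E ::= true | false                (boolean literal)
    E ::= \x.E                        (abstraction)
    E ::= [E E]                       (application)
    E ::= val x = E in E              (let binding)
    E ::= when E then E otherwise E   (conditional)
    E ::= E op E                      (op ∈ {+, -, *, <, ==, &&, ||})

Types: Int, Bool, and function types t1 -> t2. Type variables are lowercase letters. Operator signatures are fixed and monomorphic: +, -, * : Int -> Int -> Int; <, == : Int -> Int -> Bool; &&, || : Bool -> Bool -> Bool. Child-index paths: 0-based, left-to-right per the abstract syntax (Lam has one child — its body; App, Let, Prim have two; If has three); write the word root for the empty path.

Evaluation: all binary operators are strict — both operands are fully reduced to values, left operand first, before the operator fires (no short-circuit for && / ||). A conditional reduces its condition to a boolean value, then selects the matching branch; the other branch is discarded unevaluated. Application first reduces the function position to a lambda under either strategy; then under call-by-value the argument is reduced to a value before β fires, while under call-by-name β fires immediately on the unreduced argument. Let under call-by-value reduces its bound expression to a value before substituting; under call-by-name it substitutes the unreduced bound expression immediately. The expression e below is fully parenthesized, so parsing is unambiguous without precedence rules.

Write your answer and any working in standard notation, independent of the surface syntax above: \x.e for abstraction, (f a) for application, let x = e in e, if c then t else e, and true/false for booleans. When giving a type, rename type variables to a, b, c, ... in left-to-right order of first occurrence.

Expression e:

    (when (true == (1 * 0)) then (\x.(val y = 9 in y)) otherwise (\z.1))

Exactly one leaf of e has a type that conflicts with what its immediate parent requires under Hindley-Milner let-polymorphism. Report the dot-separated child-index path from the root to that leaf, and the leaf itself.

Trace:
  unify Bool ~ Int
  FAIL: mismatch Bool ~ Int

Answer: 0.0 : true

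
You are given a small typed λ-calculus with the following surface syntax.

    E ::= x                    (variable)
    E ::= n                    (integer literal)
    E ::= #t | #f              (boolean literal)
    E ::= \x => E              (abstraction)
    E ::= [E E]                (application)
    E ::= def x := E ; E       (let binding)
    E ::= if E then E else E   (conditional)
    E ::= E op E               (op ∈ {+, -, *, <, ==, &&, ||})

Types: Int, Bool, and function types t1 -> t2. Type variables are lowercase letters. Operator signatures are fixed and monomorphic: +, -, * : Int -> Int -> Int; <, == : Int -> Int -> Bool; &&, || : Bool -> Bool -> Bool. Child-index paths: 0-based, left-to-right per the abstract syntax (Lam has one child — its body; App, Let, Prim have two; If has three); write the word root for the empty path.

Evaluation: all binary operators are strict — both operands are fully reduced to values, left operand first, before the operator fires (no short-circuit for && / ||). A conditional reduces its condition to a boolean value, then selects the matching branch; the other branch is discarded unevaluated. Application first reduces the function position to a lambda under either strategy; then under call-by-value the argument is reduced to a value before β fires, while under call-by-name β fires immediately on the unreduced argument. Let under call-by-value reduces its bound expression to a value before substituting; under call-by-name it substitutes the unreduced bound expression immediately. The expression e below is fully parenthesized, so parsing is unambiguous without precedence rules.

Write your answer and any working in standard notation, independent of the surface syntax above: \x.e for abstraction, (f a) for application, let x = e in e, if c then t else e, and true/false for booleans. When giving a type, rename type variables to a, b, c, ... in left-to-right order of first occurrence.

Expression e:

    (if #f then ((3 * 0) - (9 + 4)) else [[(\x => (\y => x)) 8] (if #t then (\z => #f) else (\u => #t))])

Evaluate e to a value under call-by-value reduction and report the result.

Answer: 8

Working:
step 0: (if false then ((3 * 0) - (9 + 4)) else (((\x.(\y.x)) 8) (if true then (\z.false) else (\u.true))))
step 1: [if@root] (((\x.(\y.x)) 8) (if true then (\z.false) else (\u.true)))
step 2: [beta@0] ((\y.8) (if true then (\z.false) else (\u.true)))
step 3: [if@1] ((\y.8) (\z.false))
step 4: [beta@root] 8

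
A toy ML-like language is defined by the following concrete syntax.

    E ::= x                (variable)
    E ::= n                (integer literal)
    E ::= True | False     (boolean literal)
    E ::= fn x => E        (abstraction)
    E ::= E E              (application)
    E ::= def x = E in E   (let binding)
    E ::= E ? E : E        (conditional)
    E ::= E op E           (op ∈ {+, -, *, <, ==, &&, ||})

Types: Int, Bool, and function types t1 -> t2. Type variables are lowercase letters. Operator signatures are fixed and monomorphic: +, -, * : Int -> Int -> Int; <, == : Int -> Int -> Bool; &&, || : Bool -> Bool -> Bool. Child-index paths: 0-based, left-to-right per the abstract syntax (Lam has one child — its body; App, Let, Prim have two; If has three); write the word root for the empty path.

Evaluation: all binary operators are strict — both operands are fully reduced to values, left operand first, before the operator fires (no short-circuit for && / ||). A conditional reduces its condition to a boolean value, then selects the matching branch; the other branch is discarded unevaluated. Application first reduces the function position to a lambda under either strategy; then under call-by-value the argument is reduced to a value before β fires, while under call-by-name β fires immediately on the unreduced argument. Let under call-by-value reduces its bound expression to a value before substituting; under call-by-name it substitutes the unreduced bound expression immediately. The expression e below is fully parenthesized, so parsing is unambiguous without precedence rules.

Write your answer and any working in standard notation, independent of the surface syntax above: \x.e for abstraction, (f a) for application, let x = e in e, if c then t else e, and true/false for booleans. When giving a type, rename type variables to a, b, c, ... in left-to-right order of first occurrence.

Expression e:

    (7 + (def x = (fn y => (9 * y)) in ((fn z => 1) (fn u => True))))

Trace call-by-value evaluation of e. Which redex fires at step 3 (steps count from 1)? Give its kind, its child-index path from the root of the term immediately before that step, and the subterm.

Trace:
step 0: (7 + (let x = (\y.(9 * y)) in ((\z.1) (\u.true))))
step 1: [let@1] (7 + ((\z.1) (\u.true)))
step 2: [beta@1] (7 + 1)
step 3: [delta@root] 8

Answer: delta at root : (7 + 1)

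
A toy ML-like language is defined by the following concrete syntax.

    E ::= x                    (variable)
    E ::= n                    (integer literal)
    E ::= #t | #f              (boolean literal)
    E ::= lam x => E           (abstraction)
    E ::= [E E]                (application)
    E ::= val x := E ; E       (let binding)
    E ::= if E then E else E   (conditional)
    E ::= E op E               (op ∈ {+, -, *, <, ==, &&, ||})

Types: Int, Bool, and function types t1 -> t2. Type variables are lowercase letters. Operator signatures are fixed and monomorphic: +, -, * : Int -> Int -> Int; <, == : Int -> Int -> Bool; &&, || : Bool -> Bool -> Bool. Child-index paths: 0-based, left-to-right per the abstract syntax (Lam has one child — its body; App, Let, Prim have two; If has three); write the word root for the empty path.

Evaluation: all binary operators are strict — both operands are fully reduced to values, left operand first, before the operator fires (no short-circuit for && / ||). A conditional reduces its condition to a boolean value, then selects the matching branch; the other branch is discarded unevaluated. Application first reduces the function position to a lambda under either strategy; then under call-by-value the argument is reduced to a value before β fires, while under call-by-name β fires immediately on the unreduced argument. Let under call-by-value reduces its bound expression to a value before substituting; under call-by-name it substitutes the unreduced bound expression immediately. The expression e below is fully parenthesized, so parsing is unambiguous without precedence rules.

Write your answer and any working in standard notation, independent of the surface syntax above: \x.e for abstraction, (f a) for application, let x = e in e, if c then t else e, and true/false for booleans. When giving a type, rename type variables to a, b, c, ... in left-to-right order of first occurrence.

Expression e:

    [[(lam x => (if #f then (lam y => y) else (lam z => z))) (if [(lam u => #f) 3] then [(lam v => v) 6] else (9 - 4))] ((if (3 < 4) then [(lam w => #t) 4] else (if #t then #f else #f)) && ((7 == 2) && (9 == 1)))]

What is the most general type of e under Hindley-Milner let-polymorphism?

Answer: Bool

Working:
  unify Bool ~ Bool
y : b
\y._ : b -> b
z : c
\z._ : c -> c
  unify b -> b ~ c -> c
  unify b ~ c
  unify c ~ c
\x._ : a -> c -> c
\u._ : d -> Bool
  unify d -> Bool ~ Int -> e
  unify d ~ Int
  unify Bool ~ e
_ _ : Bool
  unify Bool ~ Bool
v : f
\v._ : f -> f
  unify f -> f ~ Int -> g
  unify f ~ Int
  unify Int ~ g
_ _ : Int
  unify Int ~ Int
  unify Int ~ Int
  unify Int ~ Int
  unify a -> c -> c ~ Int -> h
  unify a ~ Int
  unify c -> c ~ h
_ _ : c -> c
  unify Int ~ Int
  unify Int ~ Int
  unify Bool ~ Bool
\w._ : i -> Bool
  unify i -> Bool ~ Int -> j
  unify i ~ Int
  unify Bool ~ j
_ _ : Bool
  unify Bool ~ Bool
  unify Bool ~ Bool
  unify Bool ~ Bool
  unify Bool ~ Bool
  unify Int ~ Int
  unify Int ~ Int
  unify Bool ~ Bool
  unify Int ~ Int
  unify Int ~ Int
  unify Bool ~ Bool
  unify Bool ~ Bool
  unify c -> c ~ Bool -> k
  unify c ~ Bool
  unify Bool ~ k
_ _ : Bool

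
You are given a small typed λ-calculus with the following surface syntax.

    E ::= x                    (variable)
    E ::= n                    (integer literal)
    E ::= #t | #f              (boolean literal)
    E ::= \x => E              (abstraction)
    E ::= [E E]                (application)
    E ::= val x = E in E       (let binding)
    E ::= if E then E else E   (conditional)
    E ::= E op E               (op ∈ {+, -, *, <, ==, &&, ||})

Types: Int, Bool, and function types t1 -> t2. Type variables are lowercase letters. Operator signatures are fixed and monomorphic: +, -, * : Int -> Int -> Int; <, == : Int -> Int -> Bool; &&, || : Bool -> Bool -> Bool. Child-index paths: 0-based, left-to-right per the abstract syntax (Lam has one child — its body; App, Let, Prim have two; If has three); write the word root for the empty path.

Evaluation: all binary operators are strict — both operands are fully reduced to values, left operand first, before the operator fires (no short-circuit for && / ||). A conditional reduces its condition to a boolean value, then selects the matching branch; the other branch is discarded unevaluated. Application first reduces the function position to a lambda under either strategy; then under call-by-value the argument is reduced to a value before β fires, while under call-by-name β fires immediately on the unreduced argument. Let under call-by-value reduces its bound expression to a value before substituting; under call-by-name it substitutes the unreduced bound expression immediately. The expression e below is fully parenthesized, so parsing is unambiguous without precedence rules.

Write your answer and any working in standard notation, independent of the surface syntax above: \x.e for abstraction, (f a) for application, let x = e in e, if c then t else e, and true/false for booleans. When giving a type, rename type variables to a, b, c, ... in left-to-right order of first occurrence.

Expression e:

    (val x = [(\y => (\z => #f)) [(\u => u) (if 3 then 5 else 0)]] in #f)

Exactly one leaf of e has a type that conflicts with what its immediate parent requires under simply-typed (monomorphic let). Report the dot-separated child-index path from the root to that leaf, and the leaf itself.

Working:
\z._ : b -> Bool
\y._ : a -> b -> Bool
u : c
\u._ : c -> c
  unify Int ~ Bool
  FAIL: mismatch Int ~ Bool

Answer: 0.1.1.0 : 3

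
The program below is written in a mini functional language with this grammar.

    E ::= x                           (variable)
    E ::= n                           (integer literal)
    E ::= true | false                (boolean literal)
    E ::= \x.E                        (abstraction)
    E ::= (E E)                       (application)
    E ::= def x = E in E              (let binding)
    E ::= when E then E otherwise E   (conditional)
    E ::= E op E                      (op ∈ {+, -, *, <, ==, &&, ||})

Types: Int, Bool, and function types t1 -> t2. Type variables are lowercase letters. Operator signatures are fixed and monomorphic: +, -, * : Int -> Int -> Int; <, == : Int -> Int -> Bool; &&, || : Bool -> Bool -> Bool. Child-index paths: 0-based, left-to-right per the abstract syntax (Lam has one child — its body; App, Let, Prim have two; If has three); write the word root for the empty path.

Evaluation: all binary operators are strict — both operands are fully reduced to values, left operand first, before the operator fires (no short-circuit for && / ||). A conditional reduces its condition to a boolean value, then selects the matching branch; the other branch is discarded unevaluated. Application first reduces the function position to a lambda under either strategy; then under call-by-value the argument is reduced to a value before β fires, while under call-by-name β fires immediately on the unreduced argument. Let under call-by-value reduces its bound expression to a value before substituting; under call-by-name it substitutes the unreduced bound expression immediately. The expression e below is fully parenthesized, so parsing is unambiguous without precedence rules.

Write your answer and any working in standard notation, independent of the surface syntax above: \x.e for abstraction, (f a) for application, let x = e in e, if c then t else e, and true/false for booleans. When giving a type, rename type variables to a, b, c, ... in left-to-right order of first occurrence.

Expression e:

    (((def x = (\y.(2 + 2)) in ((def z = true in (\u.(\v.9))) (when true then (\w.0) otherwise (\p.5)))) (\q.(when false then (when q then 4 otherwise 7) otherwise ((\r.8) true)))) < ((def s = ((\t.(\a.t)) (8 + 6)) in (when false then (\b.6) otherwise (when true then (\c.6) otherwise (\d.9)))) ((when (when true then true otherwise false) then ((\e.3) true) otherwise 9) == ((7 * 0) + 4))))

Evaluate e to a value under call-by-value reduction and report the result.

Working:
step 0: (((let x = (\y.(2 + 2)) in ((let z = true in (\u.(\v.9))) (if true then (\w.0) else (\p.5)))) (\q.(if false then (if q then 4 else 7) else ((\r.8) true)))) < ((let s = ((\t.(\a.t)) (8 + 6)) in (if false then (\b.6) else (if true then (\c.6) else (\d.9)))) ((if (if true then true else false) then ((\e.3) true) else 9) == ((7 * 0) + 4))))
step 1: [let@0.0] ((((let z = true in (\u.(\v.9))) (if true then (\w.0) else (\p.5))) (\q.(if false then (if q then 4 else 7) else ((\r.8) true)))) < ((let s = ((\t.(\a.t)) (8 + 6)) in (if false then (\b.6) else (if true then (\c.6) else (\d.9)))) ((if (if true then true else false) then ((\e.3) true) else 9) == ((7 * 0) + 4))))
step 2: [let@0.0.0] ((((\u.(\v.9)) (if true then (\w.0) else (\p.5))) (\q.(if false then (if q then 4 else 7) else ((\r.8) true)))) < ((let s = ((\t.(\a.t)) (8 + 6)) in (if false then (\b.6) else (if true then (\c.6) else (\d.9)))) ((if (if true then true else false) then ((\e.3) true) else 9) == ((7 * 0) + 4))))
step 3: [if@0.0.1] ((((\u.(\v.9)) (\w.0)) (\q.(if false then (if q then 4 else 7) else ((\r.8) true)))) < ((let s = ((\t.(\a.t)) (8 + 6)) in (if false then (\b.6) else (if true then (\c.6) else (\d.9)))) ((if (if true then true else false) then ((\e.3) true) else 9) == ((7 * 0) + 4))))
step 4: [beta@0.0] (((\v.9) (\q.(if false then (if q then 4 else 7) else ((\r.8) true)))) < ((let s = ((\t.(\a.t)) (8 + 6)) in (if false then (\b.6) else (if true then (\c.6) else (\d.9)))) ((if (if true then true else false) then ((\e.3) true) else 9) == ((7 * 0) + 4))))
step 5: [beta@0] (9 < ((let s = ((\t.(\a.t)) (8 + 6)) in (if false then (\b.6) else (if true then (\c.6) else (\d.9)))) ((if (if true then true else false) then ((\e.3) true) else 9) == ((7 * 0) + 4))))
step 6: [delta@1.0.0.1] (9 < ((let s = ((\t.(\a.t)) 14) in (if false then (\b.6) else (if true then (\c.6) else (\d.9)))) ((if (if true then true else false) then ((\e.3) true) else 9) == ((7 * 0) + 4))))
step 7: [beta@1.0.0] (9 < ((let s = (\a.14) in (if false then (\b.6) else (if true then (\c.6) else (\d.9)))) ((if (if true then true else false) then ((\e.3) true) else 9) == ((7 * 0) + 4))))
step 8: [let@1.0] (9 < ((if false then (\b.6) else (if true then (\c.6) else (\d.9))) ((if (if true then true else false) then ((\e.3) true) else 9) == ((7 * 0) + 4))))
step 9: [if@1.0] (9 < ((if true then (\c.6) else (\d.9)) ((if (if true then true else false) then ((\e.3) true) else 9) == ((7 * 0) + 4))))
step 10: [if@1.0] (9 < ((\c.6) ((if (if true then true else false) then ((\e.3) true) else 9) == ((7 * 0) + 4))))
step 11: [if@1.1.0.0] (9 < ((\c.6) ((if true then ((\e.3) true) else 9) == ((7 * 0) + 4))))
step 12: [if@1.1.0] (9 < ((\c.6) (((\e.3) true) == ((7 * 0) + 4))))
step 13: [beta@1.1.0] (9 < ((\c.6) (3 == ((7 * 0) + 4))))
step 14: [delta@1.1.1.0] (9 < ((\c.6) (3 == (0 + 4))))
step 15: [delta@1.1.1] (9 < ((\c.6) (3 == 4)))
step 16: [delta@1.1] (9 < ((\c.6) false))
step 17: [beta@1] (9 < 6)
step 18: [delta@root] false

Answer: false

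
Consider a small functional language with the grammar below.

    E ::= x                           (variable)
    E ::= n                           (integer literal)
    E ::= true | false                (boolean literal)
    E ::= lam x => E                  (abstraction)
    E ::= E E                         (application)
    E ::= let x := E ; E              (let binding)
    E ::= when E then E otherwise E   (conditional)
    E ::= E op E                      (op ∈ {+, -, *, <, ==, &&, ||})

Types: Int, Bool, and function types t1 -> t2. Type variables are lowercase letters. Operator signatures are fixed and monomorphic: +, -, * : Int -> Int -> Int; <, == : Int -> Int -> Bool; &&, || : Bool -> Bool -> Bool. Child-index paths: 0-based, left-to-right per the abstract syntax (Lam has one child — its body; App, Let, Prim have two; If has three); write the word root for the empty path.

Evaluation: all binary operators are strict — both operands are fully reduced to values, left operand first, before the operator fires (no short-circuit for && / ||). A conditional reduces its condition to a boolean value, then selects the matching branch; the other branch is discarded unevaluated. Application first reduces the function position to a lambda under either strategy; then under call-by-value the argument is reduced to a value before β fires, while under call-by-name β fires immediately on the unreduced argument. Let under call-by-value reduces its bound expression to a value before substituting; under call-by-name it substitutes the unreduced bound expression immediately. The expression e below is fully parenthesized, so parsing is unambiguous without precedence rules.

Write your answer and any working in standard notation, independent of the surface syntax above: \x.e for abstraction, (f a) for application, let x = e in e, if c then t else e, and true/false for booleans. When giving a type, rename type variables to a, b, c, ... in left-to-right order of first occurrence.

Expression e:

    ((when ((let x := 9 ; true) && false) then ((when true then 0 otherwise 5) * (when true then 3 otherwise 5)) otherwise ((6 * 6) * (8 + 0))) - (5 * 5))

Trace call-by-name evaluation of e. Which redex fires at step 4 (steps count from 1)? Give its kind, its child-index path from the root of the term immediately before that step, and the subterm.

Answer: delta at 0.0 : (6 * 6)

Derivation:
step 0: ((if ((let x = 9 in true) && false) then ((if true then 0 else 5) * (if true then 3 else 5)) else ((6 * 6) * (8 + 0))) - (5 * 5))
step 1: [let@0.0.0] ((if (true && false) then ((if true then 0 else 5) * (if true then 3 else 5)) else ((6 * 6) * (8 + 0))) - (5 * 5))
step 2: [delta@0.0] ((if false then ((if true then 0 else 5) * (if true then 3 else 5)) else ((6 * 6) * (8 + 0))) - (5 * 5))
step 3: [if@0] (((6 * 6) * (8 + 0)) - (5 * 5))
step 4: [delta@0.0] ((36 * (8 + 0)) - (5 * 5))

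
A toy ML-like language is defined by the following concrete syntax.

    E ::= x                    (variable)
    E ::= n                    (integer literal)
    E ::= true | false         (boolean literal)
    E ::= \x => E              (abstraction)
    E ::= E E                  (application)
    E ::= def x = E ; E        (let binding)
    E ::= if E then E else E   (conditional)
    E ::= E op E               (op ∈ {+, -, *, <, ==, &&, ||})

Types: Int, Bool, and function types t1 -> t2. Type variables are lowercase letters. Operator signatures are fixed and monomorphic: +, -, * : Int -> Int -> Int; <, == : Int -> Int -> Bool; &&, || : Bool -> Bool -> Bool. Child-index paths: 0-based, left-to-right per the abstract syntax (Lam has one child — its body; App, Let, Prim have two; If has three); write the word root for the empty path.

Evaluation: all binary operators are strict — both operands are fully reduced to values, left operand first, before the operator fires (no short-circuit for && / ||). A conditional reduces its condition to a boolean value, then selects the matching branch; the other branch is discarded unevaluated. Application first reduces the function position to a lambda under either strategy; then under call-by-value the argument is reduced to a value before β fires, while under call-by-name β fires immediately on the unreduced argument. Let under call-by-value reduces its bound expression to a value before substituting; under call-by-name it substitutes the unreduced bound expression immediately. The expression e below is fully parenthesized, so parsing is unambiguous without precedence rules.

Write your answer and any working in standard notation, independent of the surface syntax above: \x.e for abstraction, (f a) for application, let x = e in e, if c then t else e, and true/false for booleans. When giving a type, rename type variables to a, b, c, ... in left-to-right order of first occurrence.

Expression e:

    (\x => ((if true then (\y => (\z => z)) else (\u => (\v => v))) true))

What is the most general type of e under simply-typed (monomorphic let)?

Trace:
  unify Bool ~ Bool
z : c
\z._ : c -> c
\y._ : b -> c -> c
v : e
\v._ : e -> e
\u._ : d -> e -> e
  unify b -> c -> c ~ d -> e -> e
  unify b ~ d
  unify c -> c ~ e -> e
  unify c ~ e
  unify e ~ e
  unify d -> e -> e ~ Bool -> f
  unify d ~ Bool
  unify e -> e ~ f
_ _ : e -> e
\x._ : a -> e -> e

Answer: a -> b -> b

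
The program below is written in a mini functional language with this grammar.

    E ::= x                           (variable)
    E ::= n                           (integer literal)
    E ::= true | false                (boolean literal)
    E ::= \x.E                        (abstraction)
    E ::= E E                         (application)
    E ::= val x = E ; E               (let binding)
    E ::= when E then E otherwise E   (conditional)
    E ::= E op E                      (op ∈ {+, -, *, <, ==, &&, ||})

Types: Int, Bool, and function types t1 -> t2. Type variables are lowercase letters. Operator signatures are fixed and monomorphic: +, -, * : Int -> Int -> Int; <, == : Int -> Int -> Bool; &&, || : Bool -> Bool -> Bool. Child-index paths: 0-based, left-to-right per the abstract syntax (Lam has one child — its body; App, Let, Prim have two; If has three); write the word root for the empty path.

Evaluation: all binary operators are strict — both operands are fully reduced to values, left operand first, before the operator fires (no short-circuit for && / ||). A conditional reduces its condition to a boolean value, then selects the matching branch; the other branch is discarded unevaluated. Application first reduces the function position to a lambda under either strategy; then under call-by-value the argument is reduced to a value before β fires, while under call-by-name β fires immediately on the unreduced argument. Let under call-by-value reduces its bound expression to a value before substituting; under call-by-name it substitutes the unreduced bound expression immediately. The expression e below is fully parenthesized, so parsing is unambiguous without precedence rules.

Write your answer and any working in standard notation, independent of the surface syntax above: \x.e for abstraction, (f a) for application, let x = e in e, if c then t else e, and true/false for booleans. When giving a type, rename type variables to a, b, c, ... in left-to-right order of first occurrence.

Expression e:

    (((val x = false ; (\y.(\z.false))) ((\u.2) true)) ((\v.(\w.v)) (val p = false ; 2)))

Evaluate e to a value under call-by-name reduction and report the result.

Derivation:
step 0: (((let x = false in (\y.(\z.false))) ((\u.2) true)) ((\v.(\w.v)) (let p = false in 2)))
step 1: [let@0.0] (((\y.(\z.false)) ((\u.2) true)) ((\v.(\w.v)) (let p = false in 2)))
step 2: [beta@0] ((\z.false) ((\v.(\w.v)) (let p = false in 2)))
step 3: [beta@root] false

Answer: false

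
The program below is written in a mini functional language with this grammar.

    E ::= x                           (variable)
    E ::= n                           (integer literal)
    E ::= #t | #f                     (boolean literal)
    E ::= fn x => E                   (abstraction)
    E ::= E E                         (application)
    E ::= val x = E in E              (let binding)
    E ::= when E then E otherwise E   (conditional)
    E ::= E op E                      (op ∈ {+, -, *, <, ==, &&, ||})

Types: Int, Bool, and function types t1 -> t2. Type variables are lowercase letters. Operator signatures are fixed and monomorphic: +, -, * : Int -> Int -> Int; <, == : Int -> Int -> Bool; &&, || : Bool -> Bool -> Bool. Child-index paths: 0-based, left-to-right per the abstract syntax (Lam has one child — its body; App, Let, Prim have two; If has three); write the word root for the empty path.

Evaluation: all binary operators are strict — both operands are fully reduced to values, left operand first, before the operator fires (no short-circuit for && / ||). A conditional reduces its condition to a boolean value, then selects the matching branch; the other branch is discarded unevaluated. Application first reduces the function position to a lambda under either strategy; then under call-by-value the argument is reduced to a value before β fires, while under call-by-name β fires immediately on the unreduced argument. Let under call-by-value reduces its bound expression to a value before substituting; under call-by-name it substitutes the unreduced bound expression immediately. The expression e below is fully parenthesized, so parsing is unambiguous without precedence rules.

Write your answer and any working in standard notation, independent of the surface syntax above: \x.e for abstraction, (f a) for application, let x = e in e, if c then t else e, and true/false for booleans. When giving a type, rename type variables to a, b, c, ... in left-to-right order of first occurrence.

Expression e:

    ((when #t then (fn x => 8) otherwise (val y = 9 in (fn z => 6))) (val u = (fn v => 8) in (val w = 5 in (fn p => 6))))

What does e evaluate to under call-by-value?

Answer: 8

Derivation:
step 0: ((if true then (\x.8) else (let y = 9 in (\z.6))) (let u = (\v.8) in (let w = 5 in (\p.6))))
step 1: [if@0] ((\x.8) (let u = (\v.8) in (let w = 5 in (\p.6))))
step 2: [let@1] ((\x.8) (let w = 5 in (\p.6)))
step 3: [let@1] ((\x.8) (\p.6))
step 4: [beta@root] 8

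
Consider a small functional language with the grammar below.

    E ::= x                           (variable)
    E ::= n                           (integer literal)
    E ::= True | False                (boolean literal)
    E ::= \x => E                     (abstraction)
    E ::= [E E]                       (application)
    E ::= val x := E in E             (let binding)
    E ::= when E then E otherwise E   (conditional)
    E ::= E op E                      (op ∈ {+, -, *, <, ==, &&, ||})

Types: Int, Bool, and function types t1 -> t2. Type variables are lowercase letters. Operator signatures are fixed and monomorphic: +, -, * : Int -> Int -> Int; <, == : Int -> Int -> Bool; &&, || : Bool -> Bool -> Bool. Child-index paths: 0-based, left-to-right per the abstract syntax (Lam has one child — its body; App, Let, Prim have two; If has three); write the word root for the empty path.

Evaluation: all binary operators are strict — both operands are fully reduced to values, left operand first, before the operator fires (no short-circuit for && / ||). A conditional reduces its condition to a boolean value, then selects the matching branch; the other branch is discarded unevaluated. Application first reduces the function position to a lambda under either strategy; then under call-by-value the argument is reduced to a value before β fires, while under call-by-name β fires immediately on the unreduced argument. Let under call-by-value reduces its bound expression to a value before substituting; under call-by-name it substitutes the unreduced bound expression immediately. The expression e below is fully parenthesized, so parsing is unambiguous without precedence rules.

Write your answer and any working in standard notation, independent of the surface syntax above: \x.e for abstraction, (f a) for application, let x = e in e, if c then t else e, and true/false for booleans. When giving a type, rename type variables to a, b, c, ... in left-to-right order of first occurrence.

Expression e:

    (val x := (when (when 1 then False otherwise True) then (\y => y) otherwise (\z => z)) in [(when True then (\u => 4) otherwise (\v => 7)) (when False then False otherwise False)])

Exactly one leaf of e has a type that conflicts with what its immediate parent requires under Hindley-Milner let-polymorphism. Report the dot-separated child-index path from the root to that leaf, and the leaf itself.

Answer: 0.0.0 : 1

Trace:
  unify Int ~ Bool
  FAIL: mismatch Int ~ Bool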